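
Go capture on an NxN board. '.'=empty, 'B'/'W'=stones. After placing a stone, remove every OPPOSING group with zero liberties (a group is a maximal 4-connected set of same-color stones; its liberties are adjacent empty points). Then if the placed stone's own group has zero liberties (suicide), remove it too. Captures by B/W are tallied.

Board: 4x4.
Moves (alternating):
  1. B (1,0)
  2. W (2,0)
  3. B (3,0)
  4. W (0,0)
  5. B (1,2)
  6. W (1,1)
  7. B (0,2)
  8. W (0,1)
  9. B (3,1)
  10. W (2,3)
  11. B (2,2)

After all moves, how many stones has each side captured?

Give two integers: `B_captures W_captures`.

Answer: 0 1

Derivation:
Move 1: B@(1,0) -> caps B=0 W=0
Move 2: W@(2,0) -> caps B=0 W=0
Move 3: B@(3,0) -> caps B=0 W=0
Move 4: W@(0,0) -> caps B=0 W=0
Move 5: B@(1,2) -> caps B=0 W=0
Move 6: W@(1,1) -> caps B=0 W=1
Move 7: B@(0,2) -> caps B=0 W=1
Move 8: W@(0,1) -> caps B=0 W=1
Move 9: B@(3,1) -> caps B=0 W=1
Move 10: W@(2,3) -> caps B=0 W=1
Move 11: B@(2,2) -> caps B=0 W=1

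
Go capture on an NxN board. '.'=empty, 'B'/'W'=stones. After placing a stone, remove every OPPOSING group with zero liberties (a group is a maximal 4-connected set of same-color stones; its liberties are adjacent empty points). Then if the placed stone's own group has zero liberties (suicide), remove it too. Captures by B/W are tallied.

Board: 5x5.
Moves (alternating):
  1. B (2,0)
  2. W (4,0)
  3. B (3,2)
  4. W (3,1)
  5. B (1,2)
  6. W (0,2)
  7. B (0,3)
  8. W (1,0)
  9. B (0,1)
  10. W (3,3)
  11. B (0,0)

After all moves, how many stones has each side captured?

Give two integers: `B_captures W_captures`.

Answer: 1 0

Derivation:
Move 1: B@(2,0) -> caps B=0 W=0
Move 2: W@(4,0) -> caps B=0 W=0
Move 3: B@(3,2) -> caps B=0 W=0
Move 4: W@(3,1) -> caps B=0 W=0
Move 5: B@(1,2) -> caps B=0 W=0
Move 6: W@(0,2) -> caps B=0 W=0
Move 7: B@(0,3) -> caps B=0 W=0
Move 8: W@(1,0) -> caps B=0 W=0
Move 9: B@(0,1) -> caps B=1 W=0
Move 10: W@(3,3) -> caps B=1 W=0
Move 11: B@(0,0) -> caps B=1 W=0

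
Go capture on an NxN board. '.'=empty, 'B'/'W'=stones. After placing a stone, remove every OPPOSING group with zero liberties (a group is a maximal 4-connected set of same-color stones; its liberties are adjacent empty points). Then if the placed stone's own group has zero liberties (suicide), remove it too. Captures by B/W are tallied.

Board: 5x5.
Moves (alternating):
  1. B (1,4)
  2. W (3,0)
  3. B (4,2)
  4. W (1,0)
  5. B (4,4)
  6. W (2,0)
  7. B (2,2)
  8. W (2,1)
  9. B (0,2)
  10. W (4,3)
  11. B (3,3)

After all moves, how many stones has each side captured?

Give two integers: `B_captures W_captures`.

Move 1: B@(1,4) -> caps B=0 W=0
Move 2: W@(3,0) -> caps B=0 W=0
Move 3: B@(4,2) -> caps B=0 W=0
Move 4: W@(1,0) -> caps B=0 W=0
Move 5: B@(4,4) -> caps B=0 W=0
Move 6: W@(2,0) -> caps B=0 W=0
Move 7: B@(2,2) -> caps B=0 W=0
Move 8: W@(2,1) -> caps B=0 W=0
Move 9: B@(0,2) -> caps B=0 W=0
Move 10: W@(4,3) -> caps B=0 W=0
Move 11: B@(3,3) -> caps B=1 W=0

Answer: 1 0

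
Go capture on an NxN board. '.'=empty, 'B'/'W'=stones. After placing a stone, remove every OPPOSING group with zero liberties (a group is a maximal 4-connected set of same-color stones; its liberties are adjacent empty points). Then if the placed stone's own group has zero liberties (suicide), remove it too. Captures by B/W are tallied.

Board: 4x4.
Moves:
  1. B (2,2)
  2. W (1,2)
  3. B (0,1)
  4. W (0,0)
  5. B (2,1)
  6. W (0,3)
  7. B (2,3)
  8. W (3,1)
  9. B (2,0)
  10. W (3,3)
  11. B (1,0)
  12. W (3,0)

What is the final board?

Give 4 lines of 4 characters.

Move 1: B@(2,2) -> caps B=0 W=0
Move 2: W@(1,2) -> caps B=0 W=0
Move 3: B@(0,1) -> caps B=0 W=0
Move 4: W@(0,0) -> caps B=0 W=0
Move 5: B@(2,1) -> caps B=0 W=0
Move 6: W@(0,3) -> caps B=0 W=0
Move 7: B@(2,3) -> caps B=0 W=0
Move 8: W@(3,1) -> caps B=0 W=0
Move 9: B@(2,0) -> caps B=0 W=0
Move 10: W@(3,3) -> caps B=0 W=0
Move 11: B@(1,0) -> caps B=1 W=0
Move 12: W@(3,0) -> caps B=1 W=0

Answer: .B.W
B.W.
BBBB
WW.W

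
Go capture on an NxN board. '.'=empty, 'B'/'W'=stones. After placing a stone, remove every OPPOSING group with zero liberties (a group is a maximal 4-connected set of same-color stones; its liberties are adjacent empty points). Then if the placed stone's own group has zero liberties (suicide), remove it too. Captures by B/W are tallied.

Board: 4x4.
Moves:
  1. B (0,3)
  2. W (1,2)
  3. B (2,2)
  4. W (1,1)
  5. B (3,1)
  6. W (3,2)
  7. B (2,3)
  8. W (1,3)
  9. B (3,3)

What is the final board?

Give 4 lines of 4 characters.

Answer: ...B
.WWW
..BB
.B.B

Derivation:
Move 1: B@(0,3) -> caps B=0 W=0
Move 2: W@(1,2) -> caps B=0 W=0
Move 3: B@(2,2) -> caps B=0 W=0
Move 4: W@(1,1) -> caps B=0 W=0
Move 5: B@(3,1) -> caps B=0 W=0
Move 6: W@(3,2) -> caps B=0 W=0
Move 7: B@(2,3) -> caps B=0 W=0
Move 8: W@(1,3) -> caps B=0 W=0
Move 9: B@(3,3) -> caps B=1 W=0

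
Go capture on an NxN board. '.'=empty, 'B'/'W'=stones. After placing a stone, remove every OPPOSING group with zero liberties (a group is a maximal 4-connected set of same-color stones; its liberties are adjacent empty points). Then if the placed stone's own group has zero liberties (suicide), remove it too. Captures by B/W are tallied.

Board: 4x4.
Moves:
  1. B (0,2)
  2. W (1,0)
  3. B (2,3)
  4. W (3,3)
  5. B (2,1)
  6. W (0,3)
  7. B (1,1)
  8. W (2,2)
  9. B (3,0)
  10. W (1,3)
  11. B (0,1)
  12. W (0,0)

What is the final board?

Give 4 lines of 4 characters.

Move 1: B@(0,2) -> caps B=0 W=0
Move 2: W@(1,0) -> caps B=0 W=0
Move 3: B@(2,3) -> caps B=0 W=0
Move 4: W@(3,3) -> caps B=0 W=0
Move 5: B@(2,1) -> caps B=0 W=0
Move 6: W@(0,3) -> caps B=0 W=0
Move 7: B@(1,1) -> caps B=0 W=0
Move 8: W@(2,2) -> caps B=0 W=0
Move 9: B@(3,0) -> caps B=0 W=0
Move 10: W@(1,3) -> caps B=0 W=1
Move 11: B@(0,1) -> caps B=0 W=1
Move 12: W@(0,0) -> caps B=0 W=1

Answer: WBBW
WB.W
.BW.
B..W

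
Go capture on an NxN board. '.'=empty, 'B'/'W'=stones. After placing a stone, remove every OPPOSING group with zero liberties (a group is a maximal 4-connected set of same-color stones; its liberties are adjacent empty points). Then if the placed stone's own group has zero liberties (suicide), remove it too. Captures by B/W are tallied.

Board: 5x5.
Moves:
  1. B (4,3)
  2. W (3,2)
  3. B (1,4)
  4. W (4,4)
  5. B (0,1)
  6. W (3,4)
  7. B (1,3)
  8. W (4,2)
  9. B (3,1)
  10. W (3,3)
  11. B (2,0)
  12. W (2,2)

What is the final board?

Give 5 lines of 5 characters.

Move 1: B@(4,3) -> caps B=0 W=0
Move 2: W@(3,2) -> caps B=0 W=0
Move 3: B@(1,4) -> caps B=0 W=0
Move 4: W@(4,4) -> caps B=0 W=0
Move 5: B@(0,1) -> caps B=0 W=0
Move 6: W@(3,4) -> caps B=0 W=0
Move 7: B@(1,3) -> caps B=0 W=0
Move 8: W@(4,2) -> caps B=0 W=0
Move 9: B@(3,1) -> caps B=0 W=0
Move 10: W@(3,3) -> caps B=0 W=1
Move 11: B@(2,0) -> caps B=0 W=1
Move 12: W@(2,2) -> caps B=0 W=1

Answer: .B...
...BB
B.W..
.BWWW
..W.W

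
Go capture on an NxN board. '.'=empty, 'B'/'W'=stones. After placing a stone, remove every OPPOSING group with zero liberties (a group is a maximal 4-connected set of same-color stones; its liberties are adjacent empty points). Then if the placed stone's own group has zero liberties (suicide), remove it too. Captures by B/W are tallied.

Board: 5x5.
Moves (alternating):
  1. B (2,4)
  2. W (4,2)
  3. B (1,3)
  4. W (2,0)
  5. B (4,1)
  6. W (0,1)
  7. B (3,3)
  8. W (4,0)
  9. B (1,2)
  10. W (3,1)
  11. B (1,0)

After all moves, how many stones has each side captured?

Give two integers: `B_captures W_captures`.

Move 1: B@(2,4) -> caps B=0 W=0
Move 2: W@(4,2) -> caps B=0 W=0
Move 3: B@(1,3) -> caps B=0 W=0
Move 4: W@(2,0) -> caps B=0 W=0
Move 5: B@(4,1) -> caps B=0 W=0
Move 6: W@(0,1) -> caps B=0 W=0
Move 7: B@(3,3) -> caps B=0 W=0
Move 8: W@(4,0) -> caps B=0 W=0
Move 9: B@(1,2) -> caps B=0 W=0
Move 10: W@(3,1) -> caps B=0 W=1
Move 11: B@(1,0) -> caps B=0 W=1

Answer: 0 1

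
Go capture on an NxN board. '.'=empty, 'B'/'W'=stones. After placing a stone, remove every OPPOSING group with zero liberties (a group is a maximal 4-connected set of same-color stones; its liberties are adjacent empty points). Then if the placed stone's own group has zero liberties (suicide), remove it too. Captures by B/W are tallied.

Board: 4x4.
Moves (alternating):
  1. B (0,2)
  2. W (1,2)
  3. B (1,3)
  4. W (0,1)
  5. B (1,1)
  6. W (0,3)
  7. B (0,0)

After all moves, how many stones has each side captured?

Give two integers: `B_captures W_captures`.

Move 1: B@(0,2) -> caps B=0 W=0
Move 2: W@(1,2) -> caps B=0 W=0
Move 3: B@(1,3) -> caps B=0 W=0
Move 4: W@(0,1) -> caps B=0 W=0
Move 5: B@(1,1) -> caps B=0 W=0
Move 6: W@(0,3) -> caps B=0 W=1
Move 7: B@(0,0) -> caps B=0 W=1

Answer: 0 1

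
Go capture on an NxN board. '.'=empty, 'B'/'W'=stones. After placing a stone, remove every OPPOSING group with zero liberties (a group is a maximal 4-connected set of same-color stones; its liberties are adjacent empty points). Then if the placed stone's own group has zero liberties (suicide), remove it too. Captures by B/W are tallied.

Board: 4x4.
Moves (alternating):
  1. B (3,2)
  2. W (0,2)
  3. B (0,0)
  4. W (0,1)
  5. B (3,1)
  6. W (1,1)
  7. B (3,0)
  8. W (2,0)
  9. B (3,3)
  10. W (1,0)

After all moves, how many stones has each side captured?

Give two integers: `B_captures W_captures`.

Answer: 0 1

Derivation:
Move 1: B@(3,2) -> caps B=0 W=0
Move 2: W@(0,2) -> caps B=0 W=0
Move 3: B@(0,0) -> caps B=0 W=0
Move 4: W@(0,1) -> caps B=0 W=0
Move 5: B@(3,1) -> caps B=0 W=0
Move 6: W@(1,1) -> caps B=0 W=0
Move 7: B@(3,0) -> caps B=0 W=0
Move 8: W@(2,0) -> caps B=0 W=0
Move 9: B@(3,3) -> caps B=0 W=0
Move 10: W@(1,0) -> caps B=0 W=1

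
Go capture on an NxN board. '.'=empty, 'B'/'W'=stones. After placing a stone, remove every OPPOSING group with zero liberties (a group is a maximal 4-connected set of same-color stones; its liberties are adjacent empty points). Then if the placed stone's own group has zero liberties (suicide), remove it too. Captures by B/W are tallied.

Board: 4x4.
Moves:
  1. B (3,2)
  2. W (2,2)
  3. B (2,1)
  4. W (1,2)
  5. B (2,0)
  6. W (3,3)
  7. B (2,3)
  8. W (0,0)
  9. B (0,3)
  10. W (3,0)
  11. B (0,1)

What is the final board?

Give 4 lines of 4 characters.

Move 1: B@(3,2) -> caps B=0 W=0
Move 2: W@(2,2) -> caps B=0 W=0
Move 3: B@(2,1) -> caps B=0 W=0
Move 4: W@(1,2) -> caps B=0 W=0
Move 5: B@(2,0) -> caps B=0 W=0
Move 6: W@(3,3) -> caps B=0 W=0
Move 7: B@(2,3) -> caps B=1 W=0
Move 8: W@(0,0) -> caps B=1 W=0
Move 9: B@(0,3) -> caps B=1 W=0
Move 10: W@(3,0) -> caps B=1 W=0
Move 11: B@(0,1) -> caps B=1 W=0

Answer: WB.B
..W.
BBWB
W.B.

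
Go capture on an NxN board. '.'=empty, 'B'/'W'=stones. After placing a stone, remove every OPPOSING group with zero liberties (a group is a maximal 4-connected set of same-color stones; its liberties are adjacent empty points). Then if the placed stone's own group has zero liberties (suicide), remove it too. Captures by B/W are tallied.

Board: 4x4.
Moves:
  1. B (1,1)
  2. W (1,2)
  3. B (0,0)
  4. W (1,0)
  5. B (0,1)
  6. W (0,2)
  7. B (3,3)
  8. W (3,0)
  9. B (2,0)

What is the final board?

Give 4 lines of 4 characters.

Answer: BBW.
.BW.
B...
W..B

Derivation:
Move 1: B@(1,1) -> caps B=0 W=0
Move 2: W@(1,2) -> caps B=0 W=0
Move 3: B@(0,0) -> caps B=0 W=0
Move 4: W@(1,0) -> caps B=0 W=0
Move 5: B@(0,1) -> caps B=0 W=0
Move 6: W@(0,2) -> caps B=0 W=0
Move 7: B@(3,3) -> caps B=0 W=0
Move 8: W@(3,0) -> caps B=0 W=0
Move 9: B@(2,0) -> caps B=1 W=0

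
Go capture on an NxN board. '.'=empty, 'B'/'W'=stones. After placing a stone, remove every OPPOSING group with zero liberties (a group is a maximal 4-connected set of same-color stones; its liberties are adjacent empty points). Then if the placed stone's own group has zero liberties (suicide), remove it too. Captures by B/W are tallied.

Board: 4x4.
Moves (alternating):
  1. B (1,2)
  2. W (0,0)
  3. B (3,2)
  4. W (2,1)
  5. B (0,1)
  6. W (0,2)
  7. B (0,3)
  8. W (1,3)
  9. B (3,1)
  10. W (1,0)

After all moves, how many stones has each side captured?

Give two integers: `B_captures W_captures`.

Answer: 1 0

Derivation:
Move 1: B@(1,2) -> caps B=0 W=0
Move 2: W@(0,0) -> caps B=0 W=0
Move 3: B@(3,2) -> caps B=0 W=0
Move 4: W@(2,1) -> caps B=0 W=0
Move 5: B@(0,1) -> caps B=0 W=0
Move 6: W@(0,2) -> caps B=0 W=0
Move 7: B@(0,3) -> caps B=1 W=0
Move 8: W@(1,3) -> caps B=1 W=0
Move 9: B@(3,1) -> caps B=1 W=0
Move 10: W@(1,0) -> caps B=1 W=0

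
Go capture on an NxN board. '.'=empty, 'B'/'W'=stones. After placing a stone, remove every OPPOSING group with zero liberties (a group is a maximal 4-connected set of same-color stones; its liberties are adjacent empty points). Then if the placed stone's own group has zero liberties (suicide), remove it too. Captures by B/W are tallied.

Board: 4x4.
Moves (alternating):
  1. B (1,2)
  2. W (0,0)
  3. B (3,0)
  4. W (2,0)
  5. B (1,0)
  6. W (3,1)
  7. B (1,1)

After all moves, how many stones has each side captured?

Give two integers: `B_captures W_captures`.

Move 1: B@(1,2) -> caps B=0 W=0
Move 2: W@(0,0) -> caps B=0 W=0
Move 3: B@(3,0) -> caps B=0 W=0
Move 4: W@(2,0) -> caps B=0 W=0
Move 5: B@(1,0) -> caps B=0 W=0
Move 6: W@(3,1) -> caps B=0 W=1
Move 7: B@(1,1) -> caps B=0 W=1

Answer: 0 1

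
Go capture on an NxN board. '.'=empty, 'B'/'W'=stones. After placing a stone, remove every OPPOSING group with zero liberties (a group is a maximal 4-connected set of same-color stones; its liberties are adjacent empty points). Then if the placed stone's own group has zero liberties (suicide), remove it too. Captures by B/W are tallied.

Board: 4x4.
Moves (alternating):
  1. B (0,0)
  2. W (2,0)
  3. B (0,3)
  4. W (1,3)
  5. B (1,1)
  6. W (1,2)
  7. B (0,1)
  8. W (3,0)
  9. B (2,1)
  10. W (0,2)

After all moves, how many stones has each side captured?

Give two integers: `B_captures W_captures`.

Answer: 0 1

Derivation:
Move 1: B@(0,0) -> caps B=0 W=0
Move 2: W@(2,0) -> caps B=0 W=0
Move 3: B@(0,3) -> caps B=0 W=0
Move 4: W@(1,3) -> caps B=0 W=0
Move 5: B@(1,1) -> caps B=0 W=0
Move 6: W@(1,2) -> caps B=0 W=0
Move 7: B@(0,1) -> caps B=0 W=0
Move 8: W@(3,0) -> caps B=0 W=0
Move 9: B@(2,1) -> caps B=0 W=0
Move 10: W@(0,2) -> caps B=0 W=1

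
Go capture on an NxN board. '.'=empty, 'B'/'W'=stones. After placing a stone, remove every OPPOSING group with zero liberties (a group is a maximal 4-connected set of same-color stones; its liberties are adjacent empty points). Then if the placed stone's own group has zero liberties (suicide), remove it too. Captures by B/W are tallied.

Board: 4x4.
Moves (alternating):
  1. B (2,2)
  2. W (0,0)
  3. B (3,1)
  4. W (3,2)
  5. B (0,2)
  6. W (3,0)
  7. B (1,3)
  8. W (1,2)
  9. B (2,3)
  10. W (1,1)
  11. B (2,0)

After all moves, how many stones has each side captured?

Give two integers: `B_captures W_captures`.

Move 1: B@(2,2) -> caps B=0 W=0
Move 2: W@(0,0) -> caps B=0 W=0
Move 3: B@(3,1) -> caps B=0 W=0
Move 4: W@(3,2) -> caps B=0 W=0
Move 5: B@(0,2) -> caps B=0 W=0
Move 6: W@(3,0) -> caps B=0 W=0
Move 7: B@(1,3) -> caps B=0 W=0
Move 8: W@(1,2) -> caps B=0 W=0
Move 9: B@(2,3) -> caps B=0 W=0
Move 10: W@(1,1) -> caps B=0 W=0
Move 11: B@(2,0) -> caps B=1 W=0

Answer: 1 0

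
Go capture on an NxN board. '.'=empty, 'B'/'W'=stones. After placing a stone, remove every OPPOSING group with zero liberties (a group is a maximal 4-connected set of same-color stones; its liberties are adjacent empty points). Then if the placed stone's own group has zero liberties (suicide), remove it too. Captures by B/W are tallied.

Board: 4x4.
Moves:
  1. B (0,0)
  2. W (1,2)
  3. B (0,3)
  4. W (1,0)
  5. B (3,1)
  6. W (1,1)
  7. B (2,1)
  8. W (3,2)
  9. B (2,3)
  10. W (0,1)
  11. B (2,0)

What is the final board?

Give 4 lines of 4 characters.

Answer: .W.B
WWW.
BB.B
.BW.

Derivation:
Move 1: B@(0,0) -> caps B=0 W=0
Move 2: W@(1,2) -> caps B=0 W=0
Move 3: B@(0,3) -> caps B=0 W=0
Move 4: W@(1,0) -> caps B=0 W=0
Move 5: B@(3,1) -> caps B=0 W=0
Move 6: W@(1,1) -> caps B=0 W=0
Move 7: B@(2,1) -> caps B=0 W=0
Move 8: W@(3,2) -> caps B=0 W=0
Move 9: B@(2,3) -> caps B=0 W=0
Move 10: W@(0,1) -> caps B=0 W=1
Move 11: B@(2,0) -> caps B=0 W=1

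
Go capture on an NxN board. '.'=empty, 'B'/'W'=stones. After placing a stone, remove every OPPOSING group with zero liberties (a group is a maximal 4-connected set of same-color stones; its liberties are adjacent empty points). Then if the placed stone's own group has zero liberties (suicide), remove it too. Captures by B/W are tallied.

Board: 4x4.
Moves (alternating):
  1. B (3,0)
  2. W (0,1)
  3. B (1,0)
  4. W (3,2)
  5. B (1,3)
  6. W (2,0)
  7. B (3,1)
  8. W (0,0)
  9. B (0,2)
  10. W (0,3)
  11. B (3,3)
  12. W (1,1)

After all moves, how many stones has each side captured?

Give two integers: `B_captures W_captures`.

Move 1: B@(3,0) -> caps B=0 W=0
Move 2: W@(0,1) -> caps B=0 W=0
Move 3: B@(1,0) -> caps B=0 W=0
Move 4: W@(3,2) -> caps B=0 W=0
Move 5: B@(1,3) -> caps B=0 W=0
Move 6: W@(2,0) -> caps B=0 W=0
Move 7: B@(3,1) -> caps B=0 W=0
Move 8: W@(0,0) -> caps B=0 W=0
Move 9: B@(0,2) -> caps B=0 W=0
Move 10: W@(0,3) -> caps B=0 W=0
Move 11: B@(3,3) -> caps B=0 W=0
Move 12: W@(1,1) -> caps B=0 W=1

Answer: 0 1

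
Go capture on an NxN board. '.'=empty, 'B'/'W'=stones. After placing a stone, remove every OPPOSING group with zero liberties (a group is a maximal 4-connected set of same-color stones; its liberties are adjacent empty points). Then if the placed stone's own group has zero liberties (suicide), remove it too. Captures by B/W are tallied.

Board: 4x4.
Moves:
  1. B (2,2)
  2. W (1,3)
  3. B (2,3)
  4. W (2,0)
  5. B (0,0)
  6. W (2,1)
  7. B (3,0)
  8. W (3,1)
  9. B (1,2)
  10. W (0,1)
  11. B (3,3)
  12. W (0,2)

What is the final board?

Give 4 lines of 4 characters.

Answer: BWW.
..BW
WWBB
.W.B

Derivation:
Move 1: B@(2,2) -> caps B=0 W=0
Move 2: W@(1,3) -> caps B=0 W=0
Move 3: B@(2,3) -> caps B=0 W=0
Move 4: W@(2,0) -> caps B=0 W=0
Move 5: B@(0,0) -> caps B=0 W=0
Move 6: W@(2,1) -> caps B=0 W=0
Move 7: B@(3,0) -> caps B=0 W=0
Move 8: W@(3,1) -> caps B=0 W=1
Move 9: B@(1,2) -> caps B=0 W=1
Move 10: W@(0,1) -> caps B=0 W=1
Move 11: B@(3,3) -> caps B=0 W=1
Move 12: W@(0,2) -> caps B=0 W=1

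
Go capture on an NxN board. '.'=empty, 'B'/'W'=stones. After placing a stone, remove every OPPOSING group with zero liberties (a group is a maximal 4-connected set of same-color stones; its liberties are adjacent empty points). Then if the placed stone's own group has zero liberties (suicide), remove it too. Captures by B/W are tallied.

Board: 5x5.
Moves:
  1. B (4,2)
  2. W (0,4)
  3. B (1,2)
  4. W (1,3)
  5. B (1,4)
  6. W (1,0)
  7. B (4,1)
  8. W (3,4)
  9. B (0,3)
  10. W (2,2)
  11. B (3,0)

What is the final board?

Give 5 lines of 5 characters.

Answer: ...B.
W.BWB
..W..
B...W
.BB..

Derivation:
Move 1: B@(4,2) -> caps B=0 W=0
Move 2: W@(0,4) -> caps B=0 W=0
Move 3: B@(1,2) -> caps B=0 W=0
Move 4: W@(1,3) -> caps B=0 W=0
Move 5: B@(1,4) -> caps B=0 W=0
Move 6: W@(1,0) -> caps B=0 W=0
Move 7: B@(4,1) -> caps B=0 W=0
Move 8: W@(3,4) -> caps B=0 W=0
Move 9: B@(0,3) -> caps B=1 W=0
Move 10: W@(2,2) -> caps B=1 W=0
Move 11: B@(3,0) -> caps B=1 W=0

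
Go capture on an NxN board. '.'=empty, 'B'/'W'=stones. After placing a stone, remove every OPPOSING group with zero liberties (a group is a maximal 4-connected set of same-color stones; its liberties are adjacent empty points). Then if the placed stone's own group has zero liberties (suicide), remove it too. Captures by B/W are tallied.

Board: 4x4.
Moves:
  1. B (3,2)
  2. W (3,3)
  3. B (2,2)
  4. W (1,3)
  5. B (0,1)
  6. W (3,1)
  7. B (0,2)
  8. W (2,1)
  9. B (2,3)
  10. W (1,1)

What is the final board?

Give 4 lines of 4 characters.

Answer: .BB.
.W.W
.WBB
.WB.

Derivation:
Move 1: B@(3,2) -> caps B=0 W=0
Move 2: W@(3,3) -> caps B=0 W=0
Move 3: B@(2,2) -> caps B=0 W=0
Move 4: W@(1,3) -> caps B=0 W=0
Move 5: B@(0,1) -> caps B=0 W=0
Move 6: W@(3,1) -> caps B=0 W=0
Move 7: B@(0,2) -> caps B=0 W=0
Move 8: W@(2,1) -> caps B=0 W=0
Move 9: B@(2,3) -> caps B=1 W=0
Move 10: W@(1,1) -> caps B=1 W=0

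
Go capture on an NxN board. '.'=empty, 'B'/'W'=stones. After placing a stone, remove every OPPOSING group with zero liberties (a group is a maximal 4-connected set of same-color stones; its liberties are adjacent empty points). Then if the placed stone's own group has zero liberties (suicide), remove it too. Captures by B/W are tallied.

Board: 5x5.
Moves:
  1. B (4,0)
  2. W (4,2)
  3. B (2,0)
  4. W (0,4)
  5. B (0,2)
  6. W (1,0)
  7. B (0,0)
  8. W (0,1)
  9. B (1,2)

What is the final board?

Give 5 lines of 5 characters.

Answer: .WB.W
W.B..
B....
.....
B.W..

Derivation:
Move 1: B@(4,0) -> caps B=0 W=0
Move 2: W@(4,2) -> caps B=0 W=0
Move 3: B@(2,0) -> caps B=0 W=0
Move 4: W@(0,4) -> caps B=0 W=0
Move 5: B@(0,2) -> caps B=0 W=0
Move 6: W@(1,0) -> caps B=0 W=0
Move 7: B@(0,0) -> caps B=0 W=0
Move 8: W@(0,1) -> caps B=0 W=1
Move 9: B@(1,2) -> caps B=0 W=1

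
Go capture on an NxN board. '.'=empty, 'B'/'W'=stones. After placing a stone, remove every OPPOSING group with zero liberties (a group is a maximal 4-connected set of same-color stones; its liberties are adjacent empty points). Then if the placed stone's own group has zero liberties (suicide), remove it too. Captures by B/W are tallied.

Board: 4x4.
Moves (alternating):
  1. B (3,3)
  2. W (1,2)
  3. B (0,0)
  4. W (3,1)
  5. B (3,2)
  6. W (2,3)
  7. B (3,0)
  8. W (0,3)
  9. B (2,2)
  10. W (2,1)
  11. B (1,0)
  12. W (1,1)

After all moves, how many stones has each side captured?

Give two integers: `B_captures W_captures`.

Answer: 0 3

Derivation:
Move 1: B@(3,3) -> caps B=0 W=0
Move 2: W@(1,2) -> caps B=0 W=0
Move 3: B@(0,0) -> caps B=0 W=0
Move 4: W@(3,1) -> caps B=0 W=0
Move 5: B@(3,2) -> caps B=0 W=0
Move 6: W@(2,3) -> caps B=0 W=0
Move 7: B@(3,0) -> caps B=0 W=0
Move 8: W@(0,3) -> caps B=0 W=0
Move 9: B@(2,2) -> caps B=0 W=0
Move 10: W@(2,1) -> caps B=0 W=3
Move 11: B@(1,0) -> caps B=0 W=3
Move 12: W@(1,1) -> caps B=0 W=3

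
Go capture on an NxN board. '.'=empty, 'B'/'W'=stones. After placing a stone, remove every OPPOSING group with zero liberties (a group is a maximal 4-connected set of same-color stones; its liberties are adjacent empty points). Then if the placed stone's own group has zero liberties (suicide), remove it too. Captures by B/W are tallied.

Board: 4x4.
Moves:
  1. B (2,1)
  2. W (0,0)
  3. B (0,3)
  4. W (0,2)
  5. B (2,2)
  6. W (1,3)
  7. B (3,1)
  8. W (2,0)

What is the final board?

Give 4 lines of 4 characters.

Move 1: B@(2,1) -> caps B=0 W=0
Move 2: W@(0,0) -> caps B=0 W=0
Move 3: B@(0,3) -> caps B=0 W=0
Move 4: W@(0,2) -> caps B=0 W=0
Move 5: B@(2,2) -> caps B=0 W=0
Move 6: W@(1,3) -> caps B=0 W=1
Move 7: B@(3,1) -> caps B=0 W=1
Move 8: W@(2,0) -> caps B=0 W=1

Answer: W.W.
...W
WBB.
.B..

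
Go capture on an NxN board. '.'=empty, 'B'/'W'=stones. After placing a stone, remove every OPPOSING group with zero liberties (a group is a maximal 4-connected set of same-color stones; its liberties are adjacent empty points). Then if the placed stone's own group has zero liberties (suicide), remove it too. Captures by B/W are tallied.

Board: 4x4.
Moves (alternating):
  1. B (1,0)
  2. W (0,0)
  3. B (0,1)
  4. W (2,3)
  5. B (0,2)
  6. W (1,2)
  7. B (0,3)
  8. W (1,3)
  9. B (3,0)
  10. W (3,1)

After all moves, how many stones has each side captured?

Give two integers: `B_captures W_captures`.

Move 1: B@(1,0) -> caps B=0 W=0
Move 2: W@(0,0) -> caps B=0 W=0
Move 3: B@(0,1) -> caps B=1 W=0
Move 4: W@(2,3) -> caps B=1 W=0
Move 5: B@(0,2) -> caps B=1 W=0
Move 6: W@(1,2) -> caps B=1 W=0
Move 7: B@(0,3) -> caps B=1 W=0
Move 8: W@(1,3) -> caps B=1 W=0
Move 9: B@(3,0) -> caps B=1 W=0
Move 10: W@(3,1) -> caps B=1 W=0

Answer: 1 0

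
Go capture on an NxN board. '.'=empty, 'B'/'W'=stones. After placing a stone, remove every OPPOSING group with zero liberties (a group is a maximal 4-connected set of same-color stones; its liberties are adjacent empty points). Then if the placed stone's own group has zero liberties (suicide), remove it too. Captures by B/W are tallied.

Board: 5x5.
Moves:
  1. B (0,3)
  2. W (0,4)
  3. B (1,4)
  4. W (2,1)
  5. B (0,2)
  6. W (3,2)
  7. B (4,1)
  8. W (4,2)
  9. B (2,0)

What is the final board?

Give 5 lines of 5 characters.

Move 1: B@(0,3) -> caps B=0 W=0
Move 2: W@(0,4) -> caps B=0 W=0
Move 3: B@(1,4) -> caps B=1 W=0
Move 4: W@(2,1) -> caps B=1 W=0
Move 5: B@(0,2) -> caps B=1 W=0
Move 6: W@(3,2) -> caps B=1 W=0
Move 7: B@(4,1) -> caps B=1 W=0
Move 8: W@(4,2) -> caps B=1 W=0
Move 9: B@(2,0) -> caps B=1 W=0

Answer: ..BB.
....B
BW...
..W..
.BW..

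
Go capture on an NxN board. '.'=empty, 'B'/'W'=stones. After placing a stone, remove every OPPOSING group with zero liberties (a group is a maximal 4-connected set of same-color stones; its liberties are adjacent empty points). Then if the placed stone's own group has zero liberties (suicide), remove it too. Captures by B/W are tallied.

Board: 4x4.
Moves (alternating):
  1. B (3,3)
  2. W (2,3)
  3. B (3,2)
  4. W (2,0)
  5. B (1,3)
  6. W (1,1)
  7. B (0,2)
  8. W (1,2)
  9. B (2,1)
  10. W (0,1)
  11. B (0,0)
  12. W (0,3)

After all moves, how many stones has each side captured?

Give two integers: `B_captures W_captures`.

Move 1: B@(3,3) -> caps B=0 W=0
Move 2: W@(2,3) -> caps B=0 W=0
Move 3: B@(3,2) -> caps B=0 W=0
Move 4: W@(2,0) -> caps B=0 W=0
Move 5: B@(1,3) -> caps B=0 W=0
Move 6: W@(1,1) -> caps B=0 W=0
Move 7: B@(0,2) -> caps B=0 W=0
Move 8: W@(1,2) -> caps B=0 W=0
Move 9: B@(2,1) -> caps B=0 W=0
Move 10: W@(0,1) -> caps B=0 W=0
Move 11: B@(0,0) -> caps B=0 W=0
Move 12: W@(0,3) -> caps B=0 W=2

Answer: 0 2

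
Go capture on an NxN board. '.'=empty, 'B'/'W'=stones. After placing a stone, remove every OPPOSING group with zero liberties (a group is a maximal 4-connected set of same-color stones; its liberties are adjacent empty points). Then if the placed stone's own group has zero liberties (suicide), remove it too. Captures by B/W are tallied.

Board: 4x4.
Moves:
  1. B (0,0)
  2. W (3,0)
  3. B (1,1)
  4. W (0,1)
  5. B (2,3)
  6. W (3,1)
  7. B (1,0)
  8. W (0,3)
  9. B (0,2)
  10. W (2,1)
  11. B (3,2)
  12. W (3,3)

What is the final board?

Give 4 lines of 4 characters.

Move 1: B@(0,0) -> caps B=0 W=0
Move 2: W@(3,0) -> caps B=0 W=0
Move 3: B@(1,1) -> caps B=0 W=0
Move 4: W@(0,1) -> caps B=0 W=0
Move 5: B@(2,3) -> caps B=0 W=0
Move 6: W@(3,1) -> caps B=0 W=0
Move 7: B@(1,0) -> caps B=0 W=0
Move 8: W@(0,3) -> caps B=0 W=0
Move 9: B@(0,2) -> caps B=1 W=0
Move 10: W@(2,1) -> caps B=1 W=0
Move 11: B@(3,2) -> caps B=1 W=0
Move 12: W@(3,3) -> caps B=1 W=0

Answer: B.BW
BB..
.W.B
WWB.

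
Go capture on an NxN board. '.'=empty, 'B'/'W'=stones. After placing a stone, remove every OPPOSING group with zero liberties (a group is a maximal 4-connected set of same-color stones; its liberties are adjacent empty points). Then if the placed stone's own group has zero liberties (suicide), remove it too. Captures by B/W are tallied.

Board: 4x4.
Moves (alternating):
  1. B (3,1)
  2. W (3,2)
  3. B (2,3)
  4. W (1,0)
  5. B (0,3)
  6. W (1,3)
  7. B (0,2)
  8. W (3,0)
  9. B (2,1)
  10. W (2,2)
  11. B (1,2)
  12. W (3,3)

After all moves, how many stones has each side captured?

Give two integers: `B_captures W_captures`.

Answer: 1 0

Derivation:
Move 1: B@(3,1) -> caps B=0 W=0
Move 2: W@(3,2) -> caps B=0 W=0
Move 3: B@(2,3) -> caps B=0 W=0
Move 4: W@(1,0) -> caps B=0 W=0
Move 5: B@(0,3) -> caps B=0 W=0
Move 6: W@(1,3) -> caps B=0 W=0
Move 7: B@(0,2) -> caps B=0 W=0
Move 8: W@(3,0) -> caps B=0 W=0
Move 9: B@(2,1) -> caps B=0 W=0
Move 10: W@(2,2) -> caps B=0 W=0
Move 11: B@(1,2) -> caps B=1 W=0
Move 12: W@(3,3) -> caps B=1 W=0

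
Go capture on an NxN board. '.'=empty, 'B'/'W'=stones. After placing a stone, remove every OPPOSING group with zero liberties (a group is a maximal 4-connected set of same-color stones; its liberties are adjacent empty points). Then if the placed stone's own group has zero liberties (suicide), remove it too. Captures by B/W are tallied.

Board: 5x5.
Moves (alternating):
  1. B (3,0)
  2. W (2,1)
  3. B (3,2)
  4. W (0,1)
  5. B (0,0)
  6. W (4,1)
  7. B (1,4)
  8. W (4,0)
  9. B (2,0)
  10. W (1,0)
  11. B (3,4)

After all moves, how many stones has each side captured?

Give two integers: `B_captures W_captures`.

Answer: 0 1

Derivation:
Move 1: B@(3,0) -> caps B=0 W=0
Move 2: W@(2,1) -> caps B=0 W=0
Move 3: B@(3,2) -> caps B=0 W=0
Move 4: W@(0,1) -> caps B=0 W=0
Move 5: B@(0,0) -> caps B=0 W=0
Move 6: W@(4,1) -> caps B=0 W=0
Move 7: B@(1,4) -> caps B=0 W=0
Move 8: W@(4,0) -> caps B=0 W=0
Move 9: B@(2,0) -> caps B=0 W=0
Move 10: W@(1,0) -> caps B=0 W=1
Move 11: B@(3,4) -> caps B=0 W=1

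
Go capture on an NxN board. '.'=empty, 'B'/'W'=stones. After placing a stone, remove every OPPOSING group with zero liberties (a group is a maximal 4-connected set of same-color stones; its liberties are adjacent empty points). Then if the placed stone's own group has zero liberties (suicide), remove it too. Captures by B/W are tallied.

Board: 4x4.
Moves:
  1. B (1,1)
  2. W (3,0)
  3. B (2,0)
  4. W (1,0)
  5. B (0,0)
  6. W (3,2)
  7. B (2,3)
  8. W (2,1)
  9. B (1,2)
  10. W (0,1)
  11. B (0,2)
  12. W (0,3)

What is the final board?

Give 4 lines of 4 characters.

Answer: B.BW
.BB.
BW.B
W.W.

Derivation:
Move 1: B@(1,1) -> caps B=0 W=0
Move 2: W@(3,0) -> caps B=0 W=0
Move 3: B@(2,0) -> caps B=0 W=0
Move 4: W@(1,0) -> caps B=0 W=0
Move 5: B@(0,0) -> caps B=1 W=0
Move 6: W@(3,2) -> caps B=1 W=0
Move 7: B@(2,3) -> caps B=1 W=0
Move 8: W@(2,1) -> caps B=1 W=0
Move 9: B@(1,2) -> caps B=1 W=0
Move 10: W@(0,1) -> caps B=1 W=0
Move 11: B@(0,2) -> caps B=2 W=0
Move 12: W@(0,3) -> caps B=2 W=0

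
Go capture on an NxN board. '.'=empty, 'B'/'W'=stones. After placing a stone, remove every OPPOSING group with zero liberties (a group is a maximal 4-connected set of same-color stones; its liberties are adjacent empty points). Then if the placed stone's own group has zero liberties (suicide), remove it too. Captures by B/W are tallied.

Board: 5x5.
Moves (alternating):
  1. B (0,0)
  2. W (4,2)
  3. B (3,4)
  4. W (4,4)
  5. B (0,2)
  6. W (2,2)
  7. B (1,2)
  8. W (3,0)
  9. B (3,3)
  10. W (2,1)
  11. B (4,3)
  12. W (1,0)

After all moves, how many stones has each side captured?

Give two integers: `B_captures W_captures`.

Answer: 1 0

Derivation:
Move 1: B@(0,0) -> caps B=0 W=0
Move 2: W@(4,2) -> caps B=0 W=0
Move 3: B@(3,4) -> caps B=0 W=0
Move 4: W@(4,4) -> caps B=0 W=0
Move 5: B@(0,2) -> caps B=0 W=0
Move 6: W@(2,2) -> caps B=0 W=0
Move 7: B@(1,2) -> caps B=0 W=0
Move 8: W@(3,0) -> caps B=0 W=0
Move 9: B@(3,3) -> caps B=0 W=0
Move 10: W@(2,1) -> caps B=0 W=0
Move 11: B@(4,3) -> caps B=1 W=0
Move 12: W@(1,0) -> caps B=1 W=0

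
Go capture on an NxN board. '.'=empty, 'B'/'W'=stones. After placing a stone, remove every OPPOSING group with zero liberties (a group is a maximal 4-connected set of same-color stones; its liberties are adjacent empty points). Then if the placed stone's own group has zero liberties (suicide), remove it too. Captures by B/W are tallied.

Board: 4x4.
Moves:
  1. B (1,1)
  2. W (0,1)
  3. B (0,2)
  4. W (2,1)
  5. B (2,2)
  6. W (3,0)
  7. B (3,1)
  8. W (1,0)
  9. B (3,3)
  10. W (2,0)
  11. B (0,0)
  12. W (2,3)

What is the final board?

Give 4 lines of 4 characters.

Answer: B.B.
.B..
..BW
.B.B

Derivation:
Move 1: B@(1,1) -> caps B=0 W=0
Move 2: W@(0,1) -> caps B=0 W=0
Move 3: B@(0,2) -> caps B=0 W=0
Move 4: W@(2,1) -> caps B=0 W=0
Move 5: B@(2,2) -> caps B=0 W=0
Move 6: W@(3,0) -> caps B=0 W=0
Move 7: B@(3,1) -> caps B=0 W=0
Move 8: W@(1,0) -> caps B=0 W=0
Move 9: B@(3,3) -> caps B=0 W=0
Move 10: W@(2,0) -> caps B=0 W=0
Move 11: B@(0,0) -> caps B=5 W=0
Move 12: W@(2,3) -> caps B=5 W=0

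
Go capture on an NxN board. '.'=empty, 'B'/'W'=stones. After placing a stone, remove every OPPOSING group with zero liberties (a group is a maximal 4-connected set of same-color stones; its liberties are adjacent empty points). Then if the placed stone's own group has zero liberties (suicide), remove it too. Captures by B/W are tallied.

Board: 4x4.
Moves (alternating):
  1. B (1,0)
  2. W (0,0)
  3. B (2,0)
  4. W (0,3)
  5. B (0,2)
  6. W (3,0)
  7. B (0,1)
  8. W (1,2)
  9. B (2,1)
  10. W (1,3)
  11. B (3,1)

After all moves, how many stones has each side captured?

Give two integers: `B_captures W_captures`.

Move 1: B@(1,0) -> caps B=0 W=0
Move 2: W@(0,0) -> caps B=0 W=0
Move 3: B@(2,0) -> caps B=0 W=0
Move 4: W@(0,3) -> caps B=0 W=0
Move 5: B@(0,2) -> caps B=0 W=0
Move 6: W@(3,0) -> caps B=0 W=0
Move 7: B@(0,1) -> caps B=1 W=0
Move 8: W@(1,2) -> caps B=1 W=0
Move 9: B@(2,1) -> caps B=1 W=0
Move 10: W@(1,3) -> caps B=1 W=0
Move 11: B@(3,1) -> caps B=2 W=0

Answer: 2 0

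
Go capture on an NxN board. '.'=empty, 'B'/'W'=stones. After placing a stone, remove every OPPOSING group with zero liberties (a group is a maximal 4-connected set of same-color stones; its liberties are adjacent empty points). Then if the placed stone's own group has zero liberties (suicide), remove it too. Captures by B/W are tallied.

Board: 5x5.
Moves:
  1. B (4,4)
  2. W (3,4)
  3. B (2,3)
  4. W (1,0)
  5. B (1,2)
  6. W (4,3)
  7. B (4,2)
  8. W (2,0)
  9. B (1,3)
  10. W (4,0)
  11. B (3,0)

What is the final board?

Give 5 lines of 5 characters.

Move 1: B@(4,4) -> caps B=0 W=0
Move 2: W@(3,4) -> caps B=0 W=0
Move 3: B@(2,3) -> caps B=0 W=0
Move 4: W@(1,0) -> caps B=0 W=0
Move 5: B@(1,2) -> caps B=0 W=0
Move 6: W@(4,3) -> caps B=0 W=1
Move 7: B@(4,2) -> caps B=0 W=1
Move 8: W@(2,0) -> caps B=0 W=1
Move 9: B@(1,3) -> caps B=0 W=1
Move 10: W@(4,0) -> caps B=0 W=1
Move 11: B@(3,0) -> caps B=0 W=1

Answer: .....
W.BB.
W..B.
B...W
W.BW.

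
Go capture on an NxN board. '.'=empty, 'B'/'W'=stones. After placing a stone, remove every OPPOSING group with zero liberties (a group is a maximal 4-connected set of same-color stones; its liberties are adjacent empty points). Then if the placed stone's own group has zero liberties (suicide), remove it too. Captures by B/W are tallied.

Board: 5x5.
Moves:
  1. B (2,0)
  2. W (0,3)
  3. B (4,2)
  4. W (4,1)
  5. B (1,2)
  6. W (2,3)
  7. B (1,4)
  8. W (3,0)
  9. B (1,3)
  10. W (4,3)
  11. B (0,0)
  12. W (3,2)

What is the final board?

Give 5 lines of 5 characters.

Answer: B..W.
..BBB
B..W.
W.W..
.W.W.

Derivation:
Move 1: B@(2,0) -> caps B=0 W=0
Move 2: W@(0,3) -> caps B=0 W=0
Move 3: B@(4,2) -> caps B=0 W=0
Move 4: W@(4,1) -> caps B=0 W=0
Move 5: B@(1,2) -> caps B=0 W=0
Move 6: W@(2,3) -> caps B=0 W=0
Move 7: B@(1,4) -> caps B=0 W=0
Move 8: W@(3,0) -> caps B=0 W=0
Move 9: B@(1,3) -> caps B=0 W=0
Move 10: W@(4,3) -> caps B=0 W=0
Move 11: B@(0,0) -> caps B=0 W=0
Move 12: W@(3,2) -> caps B=0 W=1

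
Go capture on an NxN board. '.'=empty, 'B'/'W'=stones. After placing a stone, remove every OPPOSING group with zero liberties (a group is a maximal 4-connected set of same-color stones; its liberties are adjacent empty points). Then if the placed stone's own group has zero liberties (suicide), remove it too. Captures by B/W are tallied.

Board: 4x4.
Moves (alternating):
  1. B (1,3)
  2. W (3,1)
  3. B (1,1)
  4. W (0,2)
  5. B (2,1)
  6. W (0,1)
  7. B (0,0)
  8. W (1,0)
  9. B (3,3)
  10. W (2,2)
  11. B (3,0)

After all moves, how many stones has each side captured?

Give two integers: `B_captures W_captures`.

Answer: 0 1

Derivation:
Move 1: B@(1,3) -> caps B=0 W=0
Move 2: W@(3,1) -> caps B=0 W=0
Move 3: B@(1,1) -> caps B=0 W=0
Move 4: W@(0,2) -> caps B=0 W=0
Move 5: B@(2,1) -> caps B=0 W=0
Move 6: W@(0,1) -> caps B=0 W=0
Move 7: B@(0,0) -> caps B=0 W=0
Move 8: W@(1,0) -> caps B=0 W=1
Move 9: B@(3,3) -> caps B=0 W=1
Move 10: W@(2,2) -> caps B=0 W=1
Move 11: B@(3,0) -> caps B=0 W=1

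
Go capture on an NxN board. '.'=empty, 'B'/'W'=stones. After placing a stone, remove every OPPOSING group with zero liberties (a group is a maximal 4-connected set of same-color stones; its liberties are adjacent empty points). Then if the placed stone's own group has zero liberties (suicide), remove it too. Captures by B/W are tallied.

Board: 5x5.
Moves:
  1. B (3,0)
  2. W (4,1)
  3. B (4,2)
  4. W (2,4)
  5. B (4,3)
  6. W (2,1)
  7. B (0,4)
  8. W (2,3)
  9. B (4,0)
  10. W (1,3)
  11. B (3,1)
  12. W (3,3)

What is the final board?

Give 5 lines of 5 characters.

Answer: ....B
...W.
.W.WW
BB.W.
B.BB.

Derivation:
Move 1: B@(3,0) -> caps B=0 W=0
Move 2: W@(4,1) -> caps B=0 W=0
Move 3: B@(4,2) -> caps B=0 W=0
Move 4: W@(2,4) -> caps B=0 W=0
Move 5: B@(4,3) -> caps B=0 W=0
Move 6: W@(2,1) -> caps B=0 W=0
Move 7: B@(0,4) -> caps B=0 W=0
Move 8: W@(2,3) -> caps B=0 W=0
Move 9: B@(4,0) -> caps B=0 W=0
Move 10: W@(1,3) -> caps B=0 W=0
Move 11: B@(3,1) -> caps B=1 W=0
Move 12: W@(3,3) -> caps B=1 W=0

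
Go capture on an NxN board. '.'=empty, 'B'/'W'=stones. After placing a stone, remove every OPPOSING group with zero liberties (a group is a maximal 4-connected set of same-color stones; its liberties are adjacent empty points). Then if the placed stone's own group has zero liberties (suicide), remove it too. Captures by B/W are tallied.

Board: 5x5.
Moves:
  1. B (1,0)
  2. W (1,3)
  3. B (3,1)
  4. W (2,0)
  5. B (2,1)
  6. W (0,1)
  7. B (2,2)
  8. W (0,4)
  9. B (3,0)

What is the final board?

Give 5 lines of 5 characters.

Move 1: B@(1,0) -> caps B=0 W=0
Move 2: W@(1,3) -> caps B=0 W=0
Move 3: B@(3,1) -> caps B=0 W=0
Move 4: W@(2,0) -> caps B=0 W=0
Move 5: B@(2,1) -> caps B=0 W=0
Move 6: W@(0,1) -> caps B=0 W=0
Move 7: B@(2,2) -> caps B=0 W=0
Move 8: W@(0,4) -> caps B=0 W=0
Move 9: B@(3,0) -> caps B=1 W=0

Answer: .W..W
B..W.
.BB..
BB...
.....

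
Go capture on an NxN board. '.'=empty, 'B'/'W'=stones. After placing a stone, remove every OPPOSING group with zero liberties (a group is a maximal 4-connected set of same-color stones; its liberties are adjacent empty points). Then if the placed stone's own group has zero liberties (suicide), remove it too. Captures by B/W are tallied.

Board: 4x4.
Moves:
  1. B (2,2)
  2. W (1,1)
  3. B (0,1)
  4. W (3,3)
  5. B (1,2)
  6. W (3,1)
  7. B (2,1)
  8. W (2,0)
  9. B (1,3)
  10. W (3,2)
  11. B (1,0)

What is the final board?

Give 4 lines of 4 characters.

Answer: .B..
B.BB
WBB.
.WWW

Derivation:
Move 1: B@(2,2) -> caps B=0 W=0
Move 2: W@(1,1) -> caps B=0 W=0
Move 3: B@(0,1) -> caps B=0 W=0
Move 4: W@(3,3) -> caps B=0 W=0
Move 5: B@(1,2) -> caps B=0 W=0
Move 6: W@(3,1) -> caps B=0 W=0
Move 7: B@(2,1) -> caps B=0 W=0
Move 8: W@(2,0) -> caps B=0 W=0
Move 9: B@(1,3) -> caps B=0 W=0
Move 10: W@(3,2) -> caps B=0 W=0
Move 11: B@(1,0) -> caps B=1 W=0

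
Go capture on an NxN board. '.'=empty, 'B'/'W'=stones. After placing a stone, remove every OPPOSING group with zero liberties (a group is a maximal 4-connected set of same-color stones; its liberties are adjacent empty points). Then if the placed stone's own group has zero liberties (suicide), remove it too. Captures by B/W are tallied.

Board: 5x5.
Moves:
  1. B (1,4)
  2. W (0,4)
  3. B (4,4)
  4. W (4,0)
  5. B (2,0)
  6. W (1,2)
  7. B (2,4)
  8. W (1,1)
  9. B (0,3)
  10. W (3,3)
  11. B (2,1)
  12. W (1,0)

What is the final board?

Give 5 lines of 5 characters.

Answer: ...B.
WWW.B
BB..B
...W.
W...B

Derivation:
Move 1: B@(1,4) -> caps B=0 W=0
Move 2: W@(0,4) -> caps B=0 W=0
Move 3: B@(4,4) -> caps B=0 W=0
Move 4: W@(4,0) -> caps B=0 W=0
Move 5: B@(2,0) -> caps B=0 W=0
Move 6: W@(1,2) -> caps B=0 W=0
Move 7: B@(2,4) -> caps B=0 W=0
Move 8: W@(1,1) -> caps B=0 W=0
Move 9: B@(0,3) -> caps B=1 W=0
Move 10: W@(3,3) -> caps B=1 W=0
Move 11: B@(2,1) -> caps B=1 W=0
Move 12: W@(1,0) -> caps B=1 W=0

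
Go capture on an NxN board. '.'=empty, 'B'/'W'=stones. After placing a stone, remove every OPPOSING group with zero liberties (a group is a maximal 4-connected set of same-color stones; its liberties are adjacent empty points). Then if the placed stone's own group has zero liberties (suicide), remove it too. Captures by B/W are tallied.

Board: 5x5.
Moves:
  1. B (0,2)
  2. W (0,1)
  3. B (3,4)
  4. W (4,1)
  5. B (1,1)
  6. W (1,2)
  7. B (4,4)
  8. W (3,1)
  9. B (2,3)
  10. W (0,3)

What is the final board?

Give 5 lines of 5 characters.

Move 1: B@(0,2) -> caps B=0 W=0
Move 2: W@(0,1) -> caps B=0 W=0
Move 3: B@(3,4) -> caps B=0 W=0
Move 4: W@(4,1) -> caps B=0 W=0
Move 5: B@(1,1) -> caps B=0 W=0
Move 6: W@(1,2) -> caps B=0 W=0
Move 7: B@(4,4) -> caps B=0 W=0
Move 8: W@(3,1) -> caps B=0 W=0
Move 9: B@(2,3) -> caps B=0 W=0
Move 10: W@(0,3) -> caps B=0 W=1

Answer: .W.W.
.BW..
...B.
.W..B
.W..B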